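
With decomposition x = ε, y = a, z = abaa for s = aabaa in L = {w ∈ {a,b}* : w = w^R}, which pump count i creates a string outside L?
i = 0

xy⁰z = ε · ε · abaa = abaa; abaa reversed is aaba ≠ abaa, so it is not a palindrome and is not in L.
(Other choices also work, e.g. i = 2, 3; only i = 1 is guaranteed to stay in L since xy¹z = s.)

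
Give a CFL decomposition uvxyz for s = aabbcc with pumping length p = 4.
u='a', v='a', x='bb', y='c', z='c'

For s = aabbcc with pumping length p = 4:

One valid decomposition:
- u = 'a'
- v = 'a'
- x = 'bb'
- y = 'c'
- z = 'c'

Verification:
- uvxyz = 'a' + 'a' + 'bb' + 'c' + 'c' = aabbcc ✓
- |vxy| = |'abbc'| = 4 ≤ 4 ✓
- |vy| = |'ac'| = 2 > 0 ✓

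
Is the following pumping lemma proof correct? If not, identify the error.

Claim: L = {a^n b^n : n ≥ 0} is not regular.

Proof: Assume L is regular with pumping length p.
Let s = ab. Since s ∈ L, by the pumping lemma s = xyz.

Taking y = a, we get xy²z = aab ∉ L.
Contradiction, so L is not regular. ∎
The proof is INCORRECT.

Error: The string s = ab may be shorter than p.
The pumping lemma only applies to strings with |s| ≥ p, and p is not under our control.
We must choose s in terms of p, e.g. s = a^p b^p, to ensure |s| ≥ p.
(The proof also fixes one particular y; a valid argument must handle every decomposition with |xy| ≤ p and |y| ≥ 1 — for s = a^p b^p this forces y = a^k, and then xy²z = a^(p+k) b^p ∉ L.)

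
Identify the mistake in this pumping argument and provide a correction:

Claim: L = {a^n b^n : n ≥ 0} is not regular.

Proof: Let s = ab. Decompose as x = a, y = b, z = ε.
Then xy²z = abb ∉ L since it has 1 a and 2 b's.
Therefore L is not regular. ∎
Error: The string s = ab might be shorter than the pumping length p.

Correction: Choose s = a^p b^p to ensure |s| ≥ p. Also, the decomposition is wrong: with |xy| ≤ p, y cannot include b's when s starts with p a's.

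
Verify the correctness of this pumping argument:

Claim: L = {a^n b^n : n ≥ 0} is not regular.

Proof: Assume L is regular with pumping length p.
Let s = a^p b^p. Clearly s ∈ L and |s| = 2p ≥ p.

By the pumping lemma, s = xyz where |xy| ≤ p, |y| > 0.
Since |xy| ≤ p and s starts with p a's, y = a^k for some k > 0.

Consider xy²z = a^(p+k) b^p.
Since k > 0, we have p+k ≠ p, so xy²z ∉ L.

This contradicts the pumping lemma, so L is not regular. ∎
The proof is correct.

This proof is valid because:
1. The string s = a^p b^p is correctly in L
2. The decomposition analysis is correct: y must consist only of a's
3. The contradiction is valid: pumping increases a's but not b's
4. The conclusion follows logically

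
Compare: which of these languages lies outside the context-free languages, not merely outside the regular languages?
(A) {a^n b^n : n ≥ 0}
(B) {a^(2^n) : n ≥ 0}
(B) {a^(2^n) : n ≥ 0}

(B) {a^(2^n) : n ≥ 0} requires the CFL pumping lemma.

- {a^n b^n : n ≥ 0} is context-free (but not regular)
  • Can be shown non-regular with the regular pumping lemma
  • After pumping, the number of a's and b's become unequal

- {a^(2^n) : n ≥ 0} is NOT context-free
  • Requires the CFL pumping lemma to prove
  • Gaps between powers of 2 grow exponentially

The CFL pumping lemma is "stronger" in that it can prove non-membership
in the larger class of context-free languages.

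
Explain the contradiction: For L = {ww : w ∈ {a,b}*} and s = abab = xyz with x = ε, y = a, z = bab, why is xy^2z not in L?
xy²z = aabab ∉ L

Pumping with i = 2 replaces y = a by y² = aa:
- Original: s = xyz = abab; abab splits into halves ab · ab, which are equal, so it is in L (w = ab)
- Pumped: xy²z = ε · aa · bab = aabab
- aabab has odd length 5, so it cannot be written as ww and is not in L

The pumping lemma would require xy²z ∈ L, so this decomposition yields a contradiction.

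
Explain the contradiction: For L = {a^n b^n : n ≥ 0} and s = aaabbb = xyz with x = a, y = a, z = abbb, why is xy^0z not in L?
xy⁰z = aabbb ∉ L

Pumping with i = 0 replaces y = a by y⁰ = ε:
- Original: s = xyz = aaabbb; aaabbb = a^3 b^3 has equal counts (3 = 3), so it is in L
- Pumped: xy⁰z = a · ε · abbb = aabbb
- aabbb has 2 a's and 3 b's; 2 ≠ 3, so it is not in L

The pumping lemma would require xy⁰z ∈ L, so this decomposition yields a contradiction.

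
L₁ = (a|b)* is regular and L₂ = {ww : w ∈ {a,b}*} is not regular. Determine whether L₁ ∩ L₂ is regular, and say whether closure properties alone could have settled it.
No — L₁ ∩ L₂ is not regular.

(a|b)* is all strings over {a,b}, so L₁ ∩ L₂ = {ww : w ∈ {a,b}*} = L₂ itself, which is not regular (pump s = a^p b a^p b).

Note that the bare facts "L₁ regular, L₂ non-regular" do not settle the question by themselves: the closure of regular languages under ∪, ∩, complement and difference applies only when BOTH operands are regular. With a non-regular operand the result can come out regular or non-regular depending on the specific languages, so one has to work out L₁ ∩ L₂ for this particular pair, as above.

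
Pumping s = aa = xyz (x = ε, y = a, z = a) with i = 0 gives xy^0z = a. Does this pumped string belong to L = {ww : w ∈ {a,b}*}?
No

xy⁰z = ε · ε · a = a.
a has odd length 1, so it cannot be written as ww and is not in L.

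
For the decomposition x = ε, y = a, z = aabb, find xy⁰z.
aabb

Given x = '', y = 'a', z = 'aabb' and i = 0:

xy^0z = x + y·y·...·y (0 times) + z
       = '' + 'a'^0 + 'aabb'
       = '' + '' + 'aabb'
       = 'aabb'

The pumped string is 'aabb' with length 4.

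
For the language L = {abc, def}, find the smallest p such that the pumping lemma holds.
p = 4

For a finite language L, the pumping lemma holds vacuously if p > max|s| for s ∈ L.

The longest string in L = {abc, def} has length 3.
If p = 4, then no string s ∈ L has |s| ≥ p, so the condition is vacuously true.

The minimum pumping length is p = 4.

Why no smaller p works: for any p ≤ 3, the longest string s ∈ L has |s| = 3 ≥ p, so it would
have to be pumpable; but pumping up (i = 2, 3, ...) produces ever longer strings, which cannot all lie in the
finite language L. So the pumping property fails for every p ≤ 3.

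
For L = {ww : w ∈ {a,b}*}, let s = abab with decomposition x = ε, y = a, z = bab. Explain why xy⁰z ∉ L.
xy⁰z = bab ∉ L

Pumping with i = 0 replaces y = a by y⁰ = ε:
- Original: s = xyz = abab; abab splits into halves ab · ab, which are equal, so it is in L (w = ab)
- Pumped: xy⁰z = ε · ε · bab = bab
- bab has odd length 3, so it cannot be written as ww and is not in L

The pumping lemma would require xy⁰z ∈ L, so this decomposition yields a contradiction.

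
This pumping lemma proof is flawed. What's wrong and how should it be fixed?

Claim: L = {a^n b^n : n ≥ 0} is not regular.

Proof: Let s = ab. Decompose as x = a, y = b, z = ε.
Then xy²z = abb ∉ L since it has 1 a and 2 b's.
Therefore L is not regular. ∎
Error: The string s = ab might be shorter than the pumping length p.

Correction: Choose s = a^p b^p to ensure |s| ≥ p. Also, the decomposition is wrong: with |xy| ≤ p, y cannot include b's when s starts with p a's.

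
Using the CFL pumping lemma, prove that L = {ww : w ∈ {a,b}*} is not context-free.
Assume for contradiction that L is context-free, and let p ≥ 1 be the pumping length given by the pumping lemma for CFLs.
Choose s = a^p b^p a^p b^p. Then s ∈ L (take w = a^p b^p) and |s| = 4p ≥ p.
By the CFL pumping lemma, s = uvxyz for some u, v, x, y, z with |vxy| ≤ p, |vy| ≥ 1, and uv^i xy^i z ∈ L for every i ≥ 0.

Write s as four blocks A₁ B₁ A₂ B₂ with A₁ = A₂ = a^p and B₁ = B₂ = b^p. Since |vxy| ≤ p, the window vxy lies inside at most two adjacent blocks. Take i = 0 and let t = uxz, so |t| = 4p − |vy| with 1 ≤ |vy| ≤ p. If |t| is odd, t ∉ L immediately, so assume |vy| is even (hence |vy| ≥ 2) and |t|/2 = 2p − |vy|/2, which satisfies p ≤ |t|/2 ≤ 2p − 1.

Case 1 (vxy inside A₁B₁): t = a^(p−j) b^(p−l) a^p b^p with j + l = |vy|. The second half of t has length < 2p, so it is a suffix of the trailing a^p b^p and ends in b; the first half is a^(p−j) b^(p−l) a^((j+l)/2), which ends in a because (j+l)/2 ≥ 1. The halves differ, so t ∉ L.

Case 2 (vxy inside B₁A₂, straddling the middle): t = a^p b^(p−j) a^(p−l) b^p with j + l = |vy|. If t = ww, then w is a prefix of t of length ≥ p, so w begins with a^p; and w is a suffix of t of length ≥ p, so w ends with b^p. That forces |w| ≥ 2p, contradicting |w| = |t|/2 ≤ 2p − 1. So t ∉ L.

Case 3 (vxy inside A₂B₂): t = a^p b^p a^(p−j) b^(p−l) with j + l = |vy|. The first half of t is a prefix of a^p b^p, so it begins with a; the second half is b^((j+l)/2) a^(p−j) b^(p−l), which begins with b. The halves differ, so t ∉ L.

In every case uv⁰xy⁰z = uxz ∉ L.

This contradicts the CFL pumping lemma, which requires uv^i xy^i z ∈ L for all i ≥ 0.
Hence L = {ww : w ∈ {a,b}*} is not context-free. ∎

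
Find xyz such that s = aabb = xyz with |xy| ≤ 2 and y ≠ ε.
x = '', y = 'a', z = 'abb'

For s = aabb and p = 2, one valid decomposition is:
- x = '' (length 0)
- y = 'a' (length 1)
- z = 'abb' (length 3)

Verification:
- xyz = '' + 'a' + 'abb' = aabb ✓
- |xy| = 1 ≤ 2 ✓
- |y| = 1 > 0 ✓

All pumping lemma constraints are satisfied.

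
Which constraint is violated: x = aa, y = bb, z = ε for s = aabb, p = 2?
Violated: |xy| ≤ p

The decomposition x = aa, y = bb, z = ε for s = aabb with p = 2
violates the constraint: |xy| ≤ p

|xy| = |aabb| = 4 > 2 = p. The decomposition puts too many characters in xy.

Pumping lemma constraints:
1. xyz = s (decomposition is valid)
2. |xy| ≤ p
3. |y| > 0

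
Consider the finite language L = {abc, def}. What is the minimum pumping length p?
p = 4

For a finite language L, the pumping lemma holds vacuously if p > max|s| for s ∈ L.

The longest string in L = {abc, def} has length 3.
If p = 4, then no string s ∈ L has |s| ≥ p, so the condition is vacuously true.

The minimum pumping length is p = 4.

Why no smaller p works: for any p ≤ 3, the longest string s ∈ L has |s| = 3 ≥ p, so it would
have to be pumpable; but pumping up (i = 2, 3, ...) produces ever longer strings, which cannot all lie in the
finite language L. So the pumping property fails for every p ≤ 3.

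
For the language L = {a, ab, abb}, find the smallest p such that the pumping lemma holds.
p = 4

For a finite language L, the pumping lemma holds vacuously if p > max|s| for s ∈ L.

The longest string in L = {a, ab, abb} has length 3.
If p = 4, then no string s ∈ L has |s| ≥ p, so the condition is vacuously true.

The minimum pumping length is p = 4.

Why no smaller p works: for any p ≤ 3, the longest string s ∈ L has |s| = 3 ≥ p, so it would
have to be pumpable; but pumping up (i = 2, 3, ...) produces ever longer strings, which cannot all lie in the
finite language L. So the pumping property fails for every p ≤ 3.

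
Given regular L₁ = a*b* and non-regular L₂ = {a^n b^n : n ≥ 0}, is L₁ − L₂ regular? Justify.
No — L₁ − L₂ is not regular.

a*b* − {a^n b^n} = {a^n b^m : n ≠ m}. If this were regular, then its complement intersected with a*b*, namely {a^n b^n : n ≥ 0}, would be regular too (closure under complement and intersection) — contradiction. So L₁ − L₂ is not regular.

Note that the bare facts "L₁ regular, L₂ non-regular" do not settle the question by themselves: the closure of regular languages under ∪, ∩, complement and difference applies only when BOTH operands are regular. With a non-regular operand the result can come out regular or non-regular depending on the specific languages, so one has to work out L₁ − L₂ for this particular pair, as above.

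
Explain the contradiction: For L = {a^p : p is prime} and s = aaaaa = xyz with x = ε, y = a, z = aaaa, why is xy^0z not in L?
xy⁰z = aaaa ∉ L

Pumping with i = 0 replaces y = a by y⁰ = ε:
- Original: s = xyz = aaaaa; aaaaa has length 5, which is prime, so it is in L
- Pumped: xy⁰z = ε · ε · aaaa = aaaa
- aaaa has length 4 = 2 × 2, which is not prime, so it is not in L

The pumping lemma would require xy⁰z ∈ L, so this decomposition yields a contradiction.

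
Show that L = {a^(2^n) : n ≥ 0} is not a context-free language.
Assume for contradiction that L is context-free, and let p ≥ 1 be the pumping length given by the pumping lemma for CFLs.
Choose s = a^(2^p). Then s ∈ L and |s| = 2^p ≥ p.
By the CFL pumping lemma, s = uvxyz for some u, v, x, y, z with |vxy| ≤ p, |vy| ≥ 1, and uv^i xy^i z ∈ L for every i ≥ 0.
All symbols are a's, so only lengths matter: let k = |vy|, with 1 ≤ k ≤ |vxy| ≤ p < 2^p.

Take i = 2: |uv²xy²z| = 2^p + k, and 2^p < 2^p + k < 2^p + 2^p = 2^(p+1).
So the length lies strictly between consecutive powers of two and is not a power of 2; uv²xy²z ∉ L.

This contradicts the CFL pumping lemma, which requires uv^i xy^i z ∈ L for all i ≥ 0.
Hence L = {a^(2^n) : n ≥ 0} is not context-free. ∎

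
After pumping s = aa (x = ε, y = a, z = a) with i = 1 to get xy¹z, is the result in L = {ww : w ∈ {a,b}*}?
Yes

xy¹z = ε · a · a = aa.
aa splits into halves a · a, which are equal, so it is in L (w = a).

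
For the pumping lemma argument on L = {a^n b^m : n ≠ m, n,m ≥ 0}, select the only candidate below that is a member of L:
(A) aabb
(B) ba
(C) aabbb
(C) aabbb

The pumping lemma is applied to a string s that lies in L, so first check membership of each option:
- (A) aabb = a^2 b^2 has n = m = 2, so it is not in L ✗
- (B) ba has an a after a b, so it is not of the form a^n b^m and is not in L ✗
- (C) aabbb = a^2 b^3 with 2 ≠ 3, so it is in L ✓

Only (C) aabbb is in L, so it is the only candidate that could play the role of s.
(In a complete proof one picks s in terms of the pumping length p so that |s| ≥ p is guaranteed; a fixed string like aabbb illustrates the shape of such an s.)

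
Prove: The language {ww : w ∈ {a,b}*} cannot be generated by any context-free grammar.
Assume for contradiction that L is context-free, and let p ≥ 1 be the pumping length given by the pumping lemma for CFLs.
Choose s = a^p b^p a^p b^p. Then s ∈ L (take w = a^p b^p) and |s| = 4p ≥ p.
By the CFL pumping lemma, s = uvxyz for some u, v, x, y, z with |vxy| ≤ p, |vy| ≥ 1, and uv^i xy^i z ∈ L for every i ≥ 0.

Write s as four blocks A₁ B₁ A₂ B₂ with A₁ = A₂ = a^p and B₁ = B₂ = b^p. Since |vxy| ≤ p, the window vxy lies inside at most two adjacent blocks. Take i = 0 and let t = uxz, so |t| = 4p − |vy| with 1 ≤ |vy| ≤ p. If |t| is odd, t ∉ L immediately, so assume |vy| is even (hence |vy| ≥ 2) and |t|/2 = 2p − |vy|/2, which satisfies p ≤ |t|/2 ≤ 2p − 1.

Case 1 (vxy inside A₁B₁): t = a^(p−j) b^(p−l) a^p b^p with j + l = |vy|. The second half of t has length < 2p, so it is a suffix of the trailing a^p b^p and ends in b; the first half is a^(p−j) b^(p−l) a^((j+l)/2), which ends in a because (j+l)/2 ≥ 1. The halves differ, so t ∉ L.

Case 2 (vxy inside B₁A₂, straddling the middle): t = a^p b^(p−j) a^(p−l) b^p with j + l = |vy|. If t = ww, then w is a prefix of t of length ≥ p, so w begins with a^p; and w is a suffix of t of length ≥ p, so w ends with b^p. That forces |w| ≥ 2p, contradicting |w| = |t|/2 ≤ 2p − 1. So t ∉ L.

Case 3 (vxy inside A₂B₂): t = a^p b^p a^(p−j) b^(p−l) with j + l = |vy|. The first half of t is a prefix of a^p b^p, so it begins with a; the second half is b^((j+l)/2) a^(p−j) b^(p−l), which begins with b. The halves differ, so t ∉ L.

In every case uv⁰xy⁰z = uxz ∉ L.

This contradicts the CFL pumping lemma, which requires uv^i xy^i z ∈ L for all i ≥ 0.
Hence L = {ww : w ∈ {a,b}*} is not context-free. ∎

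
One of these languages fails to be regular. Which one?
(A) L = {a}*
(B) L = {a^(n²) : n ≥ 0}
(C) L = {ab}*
(B) {a^(n²) : n ≥ 0}

(B) L = {a^(n²) : n ≥ 0} is NOT regular.

The pumping lemma can be used to prove this:
After pumping, length is no longer a perfect square

The other languages are regular because they can be recognized by finite automata.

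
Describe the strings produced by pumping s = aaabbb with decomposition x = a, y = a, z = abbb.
{xy^i z : i ≥ 0} = {a^(2+i) b^3 : i ≥ 0} = {aabbb, aaabbb, aaaabbb, ...}

With x = a, y = a, z = abbb: Starting with aaabbb and pumping the second 'a', we get strings with 2+i a's followed by 3 b's for i = 0, 1, 2, ...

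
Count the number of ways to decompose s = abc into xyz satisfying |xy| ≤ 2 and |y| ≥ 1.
3

For s = 'abc' with pumping length p = 2:

Constraints: |xy| ≤ 2, |y| > 0

Valid decompositions (|xy| ≤ p, |y| ≥ 1):
  • x='', y='a', z='bc'
  • x='a', y='b', z='c'
  • x='', y='ab', z='c'

Total count: 3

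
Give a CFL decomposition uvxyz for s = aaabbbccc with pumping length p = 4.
u='aa', v='a', x='bb', y='b', z='ccc'

For s = aaabbbccc with pumping length p = 4:

One valid decomposition:
- u = 'aa'
- v = 'a'
- x = 'bb'
- y = 'b'
- z = 'ccc'

Verification:
- uvxyz = 'aa' + 'a' + 'bb' + 'b' + 'ccc' = aaabbbccc ✓
- |vxy| = |'abbb'| = 4 ≤ 4 ✓
- |vy| = |'ab'| = 2 > 0 ✓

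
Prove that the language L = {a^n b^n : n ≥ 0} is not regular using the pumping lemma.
Assume for contradiction that L is regular, and let p ≥ 1 be the pumping length given by the pumping lemma.
Choose s = a^p b^p. Then s ∈ L and |s| = 2p ≥ p.
By the pumping lemma, s = xyz for some x, y, z with |xy| ≤ p, |y| ≥ 1, and xy^i z ∈ L for every i ≥ 0.
Since |xy| ≤ p and the first p symbols of s are all a's, we must have y = a^k for some k with 1 ≤ k ≤ p.

Take i = 2: xy²z = a^(p + k) b^p.
This string has p + k a's but p b's, and p + k > p because k ≥ 1. So xy²z ∉ L.

This contradicts the pumping lemma, which requires xy^i z ∈ L for all i ≥ 0.
Hence L = {a^n b^n : n ≥ 0} is not regular. ∎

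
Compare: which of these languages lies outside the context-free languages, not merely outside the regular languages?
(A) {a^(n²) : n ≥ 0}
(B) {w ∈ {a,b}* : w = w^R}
(A) {a^(n²) : n ≥ 0}

(A) {a^(n²) : n ≥ 0} requires the CFL pumping lemma.

- {w ∈ {a,b}* : w = w^R} is context-free (but not regular)
  • Can be shown non-regular with the regular pumping lemma
  • After pumping, the string is no longer symmetric

- {a^(n²) : n ≥ 0} is NOT context-free
  • Requires the CFL pumping lemma to prove
  • Gaps between squares grow unboundedly

The CFL pumping lemma is "stronger" in that it can prove non-membership
in the larger class of context-free languages.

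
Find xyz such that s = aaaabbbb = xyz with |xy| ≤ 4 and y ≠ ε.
x = '', y = 'a', z = 'aaabbbb'

For s = aaaabbbb and p = 4, one valid decomposition is:
- x = '' (length 0)
- y = 'a' (length 1)
- z = 'aaabbbb' (length 7)

Verification:
- xyz = '' + 'a' + 'aaabbbb' = aaaabbbb ✓
- |xy| = 1 ≤ 4 ✓
- |y| = 1 > 0 ✓

All pumping lemma constraints are satisfied.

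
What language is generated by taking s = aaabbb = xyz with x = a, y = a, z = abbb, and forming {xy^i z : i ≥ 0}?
{xy^i z : i ≥ 0} = {a^(2+i) b^3 : i ≥ 0} = {aabbb, aaabbb, aaaabbb, ...}

With x = a, y = a, z = abbb: Starting with aaabbb and pumping the second 'a', we get strings with 2+i a's followed by 3 b's for i = 0, 1, 2, ...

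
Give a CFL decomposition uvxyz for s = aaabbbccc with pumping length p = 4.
u='aa', v='a', x='bb', y='b', z='ccc'

For s = aaabbbccc with pumping length p = 4:

One valid decomposition:
- u = 'aa'
- v = 'a'
- x = 'bb'
- y = 'b'
- z = 'ccc'

Verification:
- uvxyz = 'aa' + 'a' + 'bb' + 'b' + 'ccc' = aaabbbccc ✓
- |vxy| = |'abbb'| = 4 ≤ 4 ✓
- |vy| = |'ab'| = 2 > 0 ✓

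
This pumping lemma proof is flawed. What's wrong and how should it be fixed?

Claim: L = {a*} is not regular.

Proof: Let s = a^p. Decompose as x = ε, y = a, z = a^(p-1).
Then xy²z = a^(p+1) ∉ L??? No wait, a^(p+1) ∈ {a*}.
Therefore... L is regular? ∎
Error: The proof attempts to show a*  is not regular, but a* IS regular!

Correction: a* is a regular language (recognized by a simple DFA with one accepting state and self-loop on 'a'). The pumping lemma can only prove non-regularity, not regularity. For regular languages, pumping always works.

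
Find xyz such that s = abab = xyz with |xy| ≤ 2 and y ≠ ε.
x = '', y = 'ab', z = 'ab'

For s = abab and p = 2, one valid decomposition is:
- x = '' (length 0)
- y = 'ab' (length 2)
- z = 'ab' (length 2)

Verification:
- xyz = '' + 'ab' + 'ab' = abab ✓
- |xy| = 2 ≤ 2 ✓
- |y| = 2 > 0 ✓

All pumping lemma constraints are satisfied.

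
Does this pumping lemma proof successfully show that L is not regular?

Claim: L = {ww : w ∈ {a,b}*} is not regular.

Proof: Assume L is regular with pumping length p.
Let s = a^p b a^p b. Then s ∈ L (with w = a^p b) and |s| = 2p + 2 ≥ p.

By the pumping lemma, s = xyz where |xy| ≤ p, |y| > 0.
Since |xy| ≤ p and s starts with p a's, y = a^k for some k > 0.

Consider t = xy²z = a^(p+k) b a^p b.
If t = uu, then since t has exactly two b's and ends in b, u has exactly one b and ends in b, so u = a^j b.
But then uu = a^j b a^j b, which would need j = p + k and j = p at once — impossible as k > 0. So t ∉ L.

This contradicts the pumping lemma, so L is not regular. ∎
The proof is correct.

This proof is valid because:
1. s = a^p b a^p b is in L and is chosen in terms of p, so |s| ≥ p holds for every p
2. The decomposition analysis is correct: |xy| ≤ p forces y to lie inside the leading a's
3. The contradiction is valid: the argument shows a^(p+k) b a^p b cannot be split into two equal halves
4. The conclusion follows logically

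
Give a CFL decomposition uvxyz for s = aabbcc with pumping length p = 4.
u='a', v='a', x='bb', y='c', z='c'

For s = aabbcc with pumping length p = 4:

One valid decomposition:
- u = 'a'
- v = 'a'
- x = 'bb'
- y = 'c'
- z = 'c'

Verification:
- uvxyz = 'a' + 'a' + 'bb' + 'c' + 'c' = aabbcc ✓
- |vxy| = |'abbc'| = 4 ≤ 4 ✓
- |vy| = |'ac'| = 2 > 0 ✓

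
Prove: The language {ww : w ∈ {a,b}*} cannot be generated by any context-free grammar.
Assume for contradiction that L is context-free, and let p ≥ 1 be the pumping length given by the pumping lemma for CFLs.
Choose s = a^p b^p a^p b^p. Then s ∈ L (take w = a^p b^p) and |s| = 4p ≥ p.
By the CFL pumping lemma, s = uvxyz for some u, v, x, y, z with |vxy| ≤ p, |vy| ≥ 1, and uv^i xy^i z ∈ L for every i ≥ 0.

Write s as four blocks A₁ B₁ A₂ B₂ with A₁ = A₂ = a^p and B₁ = B₂ = b^p. Since |vxy| ≤ p, the window vxy lies inside at most two adjacent blocks. Take i = 0 and let t = uxz, so |t| = 4p − |vy| with 1 ≤ |vy| ≤ p. If |t| is odd, t ∉ L immediately, so assume |vy| is even (hence |vy| ≥ 2) and |t|/2 = 2p − |vy|/2, which satisfies p ≤ |t|/2 ≤ 2p − 1.

Case 1 (vxy inside A₁B₁): t = a^(p−j) b^(p−l) a^p b^p with j + l = |vy|. The second half of t has length < 2p, so it is a suffix of the trailing a^p b^p and ends in b; the first half is a^(p−j) b^(p−l) a^((j+l)/2), which ends in a because (j+l)/2 ≥ 1. The halves differ, so t ∉ L.

Case 2 (vxy inside B₁A₂, straddling the middle): t = a^p b^(p−j) a^(p−l) b^p with j + l = |vy|. If t = ww, then w is a prefix of t of length ≥ p, so w begins with a^p; and w is a suffix of t of length ≥ p, so w ends with b^p. That forces |w| ≥ 2p, contradicting |w| = |t|/2 ≤ 2p − 1. So t ∉ L.

Case 3 (vxy inside A₂B₂): t = a^p b^p a^(p−j) b^(p−l) with j + l = |vy|. The first half of t is a prefix of a^p b^p, so it begins with a; the second half is b^((j+l)/2) a^(p−j) b^(p−l), which begins with b. The halves differ, so t ∉ L.

In every case uv⁰xy⁰z = uxz ∉ L.

This contradicts the CFL pumping lemma, which requires uv^i xy^i z ∈ L for all i ≥ 0.
Hence L = {ww : w ∈ {a,b}*} is not context-free. ∎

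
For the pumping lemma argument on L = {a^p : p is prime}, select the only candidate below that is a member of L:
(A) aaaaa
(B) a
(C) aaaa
(A) aaaaa

The pumping lemma is applied to a string s that lies in L, so first check membership of each option:
- (A) aaaaa has length 5, which is prime, so it is in L ✓
- (B) a has length 1, which is not prime, so it is not in L ✗
- (C) aaaa has length 4 = 2 × 2, which is not prime, so it is not in L ✗

Only (A) aaaaa is in L, so it is the only candidate that could play the role of s.
(In a complete proof one picks s in terms of the pumping length p so that |s| ≥ p is guaranteed; a fixed string like aaaaa illustrates the shape of such an s.)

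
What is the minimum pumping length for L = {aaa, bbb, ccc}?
p = 4

For a finite language L, the pumping lemma holds vacuously if p > max|s| for s ∈ L.

The longest string in L = {aaa, bbb, ccc} has length 3.
If p = 4, then no string s ∈ L has |s| ≥ p, so the condition is vacuously true.

The minimum pumping length is p = 4.

Why no smaller p works: for any p ≤ 3, the longest string s ∈ L has |s| = 3 ≥ p, so it would
have to be pumpable; but pumping up (i = 2, 3, ...) produces ever longer strings, which cannot all lie in the
finite language L. So the pumping property fails for every p ≤ 3.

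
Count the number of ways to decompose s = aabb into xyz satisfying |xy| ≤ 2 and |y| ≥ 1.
3

For s = 'aabb' with pumping length p = 2:

Constraints: |xy| ≤ 2, |y| > 0

Valid decompositions (|xy| ≤ p, |y| ≥ 1):
  • x='', y='a', z='abb'
  • x='a', y='a', z='bb'
  • x='', y='aa', z='bb'

Total count: 3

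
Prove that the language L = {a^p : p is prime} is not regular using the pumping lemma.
Assume for contradiction that L is regular, and let p ≥ 1 be the pumping length given by the pumping lemma.
Choose a prime q with q ≥ p (one exists because there are infinitely many primes) and let s = a^q. Then s ∈ L and |s| = q ≥ p.
By the pumping lemma, s = xyz for some x, y, z with |xy| ≤ p, |y| ≥ 1, and xy^i z ∈ L for every i ≥ 0.
Here y = a^k for some k with 1 ≤ k ≤ p, and xy^i z = a^(q + (i − 1)k) for every i ≥ 0.

Take i = q + 1: |xy^(q+1) z| = q + qk = q(k + 1).
Both factors satisfy q ≥ 2 and k + 1 ≥ 2, so q(k + 1) is composite, and xy^(q+1) z ∉ L.

This contradicts the pumping lemma, which requires xy^i z ∈ L for all i ≥ 0.
Hence L = {a^p : p is prime} is not regular. ∎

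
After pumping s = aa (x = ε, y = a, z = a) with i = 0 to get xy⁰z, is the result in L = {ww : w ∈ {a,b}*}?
No

xy⁰z = ε · ε · a = a.
a has odd length 1, so it cannot be written as ww and is not in L.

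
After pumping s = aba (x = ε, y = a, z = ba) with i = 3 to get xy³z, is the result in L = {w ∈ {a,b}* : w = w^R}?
No

xy³z = ε · aaa · ba = aaaba.
aaaba reversed is abaaa ≠ aaaba, so it is not a palindrome and is not in L.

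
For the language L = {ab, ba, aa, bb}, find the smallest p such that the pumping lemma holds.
p = 3

For a finite language L, the pumping lemma holds vacuously if p > max|s| for s ∈ L.

The longest string in L = {ab, ba, aa, bb} has length 2.
If p = 3, then no string s ∈ L has |s| ≥ p, so the condition is vacuously true.

The minimum pumping length is p = 3.

Why no smaller p works: for any p ≤ 2, the longest string s ∈ L has |s| = 2 ≥ p, so it would
have to be pumpable; but pumping up (i = 2, 3, ...) produces ever longer strings, which cannot all lie in the
finite language L. So the pumping property fails for every p ≤ 2.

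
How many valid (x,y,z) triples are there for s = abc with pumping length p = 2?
3

For s = 'abc' with pumping length p = 2:

Constraints: |xy| ≤ 2, |y| > 0

Valid decompositions (|xy| ≤ p, |y| ≥ 1):
  • x='', y='a', z='bc'
  • x='a', y='b', z='c'
  • x='', y='ab', z='c'

Total count: 3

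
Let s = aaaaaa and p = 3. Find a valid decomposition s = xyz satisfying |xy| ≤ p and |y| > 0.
x = '', y = 'aa', z = 'aaaa'

For s = aaaaaa and p = 3, one valid decomposition is:
- x = '' (length 0)
- y = 'aa' (length 2)
- z = 'aaaa' (length 4)

Verification:
- xyz = '' + 'aa' + 'aaaa' = aaaaaa ✓
- |xy| = 2 ≤ 3 ✓
- |y| = 2 > 0 ✓

All pumping lemma constraints are satisfied.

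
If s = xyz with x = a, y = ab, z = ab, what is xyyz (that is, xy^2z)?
aababab

Given x = 'a', y = 'ab', z = 'ab' and i = 2:

xy^2z = x + y·y·...·y (2 times) + z
       = 'a' + 'ab'^2 + 'ab'
       = 'a' + 'abab' + 'ab'
       = 'aababab'

The pumped string is 'aababab' with length 7.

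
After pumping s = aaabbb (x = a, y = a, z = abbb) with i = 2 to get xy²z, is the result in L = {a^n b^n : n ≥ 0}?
No

xy²z = a · aa · abbb = aaaabbb.
aaaabbb has 4 a's and 3 b's; 4 ≠ 3, so it is not in L.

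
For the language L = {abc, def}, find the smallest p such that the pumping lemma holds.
p = 4

For a finite language L, the pumping lemma holds vacuously if p > max|s| for s ∈ L.

The longest string in L = {abc, def} has length 3.
If p = 4, then no string s ∈ L has |s| ≥ p, so the condition is vacuously true.

The minimum pumping length is p = 4.

Why no smaller p works: for any p ≤ 3, the longest string s ∈ L has |s| = 3 ≥ p, so it would
have to be pumpable; but pumping up (i = 2, 3, ...) produces ever longer strings, which cannot all lie in the
finite language L. So the pumping property fails for every p ≤ 3.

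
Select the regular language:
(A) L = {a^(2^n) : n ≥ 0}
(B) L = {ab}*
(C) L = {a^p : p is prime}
(B) {ab}*

(B) L = {ab}* is regular.

This can be recognized by a finite automaton (DFA/NFA).
Regular expressions like {ab}* define regular languages.

The other choices are not regular:
- {a^p : p is prime}: After pumping, the length becomes composite
- {a^(2^n) : n ≥ 0}: After pumping, length is no longer a power of 2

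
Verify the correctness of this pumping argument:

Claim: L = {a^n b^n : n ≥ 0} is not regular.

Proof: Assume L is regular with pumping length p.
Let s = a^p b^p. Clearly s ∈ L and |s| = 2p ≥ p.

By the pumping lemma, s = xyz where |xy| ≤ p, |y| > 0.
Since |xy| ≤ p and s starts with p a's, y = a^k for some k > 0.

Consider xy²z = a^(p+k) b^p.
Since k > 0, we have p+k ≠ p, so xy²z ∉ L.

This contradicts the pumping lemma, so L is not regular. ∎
The proof is correct.

This proof is valid because:
1. The string s = a^p b^p is correctly in L
2. The decomposition analysis is correct: y must consist only of a's
3. The contradiction is valid: pumping increases a's but not b's
4. The conclusion follows logically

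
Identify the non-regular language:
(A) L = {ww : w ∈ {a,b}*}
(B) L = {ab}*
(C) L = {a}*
(A) {ww : w ∈ {a,b}*}

(A) L = {ww : w ∈ {a,b}*} is NOT regular.

The pumping lemma can be used to prove this:
After pumping, the two halves no longer match

The other languages are regular because they can be recognized by finite automata.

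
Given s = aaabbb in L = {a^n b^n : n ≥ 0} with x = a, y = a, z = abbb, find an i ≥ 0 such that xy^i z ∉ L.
i = 3

xy³z = a · aaa · abbb = aaaaabbb; aaaaabbb has 5 a's and 3 b's; 5 ≠ 3, so it is not in L.
(Other choices also work, e.g. i = 0, 2; only i = 1 is guaranteed to stay in L since xy¹z = s.)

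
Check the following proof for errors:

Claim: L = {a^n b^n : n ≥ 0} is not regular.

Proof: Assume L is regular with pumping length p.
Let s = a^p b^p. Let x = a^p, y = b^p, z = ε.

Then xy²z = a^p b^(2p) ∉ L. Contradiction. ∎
The proof is INCORRECT.

Error: The decomposition violates |xy| ≤ p.
With x = a^p and y = b^p, we have |xy| = 2p > p.
The pumping lemma requires |xy| ≤ p, so y must be within the first p characters.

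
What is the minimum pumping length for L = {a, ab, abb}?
p = 4

For a finite language L, the pumping lemma holds vacuously if p > max|s| for s ∈ L.

The longest string in L = {a, ab, abb} has length 3.
If p = 4, then no string s ∈ L has |s| ≥ p, so the condition is vacuously true.

The minimum pumping length is p = 4.

Why no smaller p works: for any p ≤ 3, the longest string s ∈ L has |s| = 3 ≥ p, so it would
have to be pumpable; but pumping up (i = 2, 3, ...) produces ever longer strings, which cannot all lie in the
finite language L. So the pumping property fails for every p ≤ 3.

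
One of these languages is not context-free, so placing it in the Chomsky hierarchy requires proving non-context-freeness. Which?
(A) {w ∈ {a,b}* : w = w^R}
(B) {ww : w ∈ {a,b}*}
(B) {ww : w ∈ {a,b}*}

(B) {ww : w ∈ {a,b}*} requires the CFL pumping lemma.

- {w ∈ {a,b}* : w = w^R} is context-free (but not regular)
  • Can be shown non-regular with the regular pumping lemma
  • After pumping, the string is no longer symmetric

- {ww : w ∈ {a,b}*} is NOT context-free
  • Requires the CFL pumping lemma to prove
  • Cannot verify equality of two arbitrary substrings

The CFL pumping lemma is "stronger" in that it can prove non-membership
in the larger class of context-free languages.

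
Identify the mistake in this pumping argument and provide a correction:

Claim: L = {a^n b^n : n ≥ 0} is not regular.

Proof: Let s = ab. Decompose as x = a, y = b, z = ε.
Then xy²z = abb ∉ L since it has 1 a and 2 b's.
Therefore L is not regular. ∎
Error: The string s = ab might be shorter than the pumping length p.

Correction: Choose s = a^p b^p to ensure |s| ≥ p. Also, the decomposition is wrong: with |xy| ≤ p, y cannot include b's when s starts with p a's.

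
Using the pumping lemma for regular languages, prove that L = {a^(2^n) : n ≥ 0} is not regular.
Assume for contradiction that L is regular, and let p ≥ 1 be the pumping length given by the pumping lemma.
Choose s = a^(2^p). Then s ∈ L and |s| = 2^p ≥ p.
By the pumping lemma, s = xyz for some x, y, z with |xy| ≤ p, |y| ≥ 1, and xy^i z ∈ L for every i ≥ 0.
Here y = a^k for some k with 1 ≤ k ≤ |xy| ≤ p, and p < 2^p.

Take i = 2: |xy²z| = 2^p + k.
Now 2^p < 2^p + k ≤ 2^p + p < 2^p + 2^p = 2^(p+1).
So |xy²z| lies strictly between the consecutive powers of two 2^p and 2^(p+1), hence is not a power of 2, and xy²z ∉ L.

This contradicts the pumping lemma, which requires xy^i z ∈ L for all i ≥ 0.
Hence L = {a^(2^n) : n ≥ 0} is not regular. ∎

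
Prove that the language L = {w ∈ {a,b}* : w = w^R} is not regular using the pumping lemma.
Assume for contradiction that L is regular, and let p ≥ 1 be the pumping length given by the pumping lemma.
Choose s = a^p b a^p. Then s ∈ L (it reads the same in both directions) and |s| = 2p + 1 ≥ p.
By the pumping lemma, s = xyz for some x, y, z with |xy| ≤ p, |y| ≥ 1, and xy^i z ∈ L for every i ≥ 0.
Since |xy| ≤ p and the first p symbols of s are all a's, y = a^k for some k with 1 ≤ k ≤ p.

Take i = 0: xy⁰z = a^(p − k) b a^p.
Its reversal is a^p b a^(p − k). These differ because the block of a's before the unique b has length p − k in one and p in the other, and p − k ≠ p since k ≥ 1. So xy⁰z is not a palindrome, i.e. xy⁰z ∉ L.

This contradicts the pumping lemma, which requires xy^i z ∈ L for all i ≥ 0.
Hence L = {w ∈ {a,b}* : w = w^R} is not regular. ∎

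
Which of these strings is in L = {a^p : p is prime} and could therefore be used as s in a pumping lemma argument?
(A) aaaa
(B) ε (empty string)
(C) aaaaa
(C) aaaaa

The pumping lemma is applied to a string s that lies in L, so first check membership of each option:
- (A) aaaa has length 4 = 2 × 2, which is not prime, so it is not in L ✗
- (B) ε has length 0, which is not prime, so it is not in L ✗
- (C) aaaaa has length 5, which is prime, so it is in L ✓

Only (C) aaaaa is in L, so it is the only candidate that could play the role of s.
(In a complete proof one picks s in terms of the pumping length p so that |s| ≥ p is guaranteed; a fixed string like aaaaa illustrates the shape of such an s.)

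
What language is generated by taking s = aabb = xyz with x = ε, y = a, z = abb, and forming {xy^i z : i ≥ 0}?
{xy^i z : i ≥ 0} = {a^(i+1) b^2 : i ≥ 0} = {abb, aabb, aaabb, ...}

With x = ε, y = a, z = abb: Starting with aabb and pumping the first 'a' (z = abb keeps the second 'a'), we get strings with i+1 a's followed by 2 b's for i = 0, 1, 2, ...; note bb is not produced because z always contributes one a.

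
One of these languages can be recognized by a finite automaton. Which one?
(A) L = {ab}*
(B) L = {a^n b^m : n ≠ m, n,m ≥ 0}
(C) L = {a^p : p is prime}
(A) {ab}*

(A) L = {ab}* is regular.

This can be recognized by a finite automaton (DFA/NFA).
Regular expressions like {ab}* define regular languages.

The other choices are not regular:
- {a^n b^m : n ≠ m, n,m ≥ 0}: After pumping a's, we can make n = m
- {a^p : p is prime}: After pumping, the length becomes composite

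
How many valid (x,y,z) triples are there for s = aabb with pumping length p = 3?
6

For s = 'aabb' with pumping length p = 3:

Constraints: |xy| ≤ 3, |y| > 0

Valid decompositions (|xy| ≤ p, |y| ≥ 1):
  • x='', y='a', z='abb'
  • x='a', y='a', z='bb'
  • x='', y='aa', z='bb'
  • x='aa', y='b', z='b'
  • x='a', y='ab', z='b'
  • x='', y='aab', z='b'

Total count: 6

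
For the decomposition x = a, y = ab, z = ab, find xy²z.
aababab

Given x = 'a', y = 'ab', z = 'ab' and i = 2:

xy^2z = x + y·y·...·y (2 times) + z
       = 'a' + 'ab'^2 + 'ab'
       = 'a' + 'abab' + 'ab'
       = 'aababab'

The pumped string is 'aababab' with length 7.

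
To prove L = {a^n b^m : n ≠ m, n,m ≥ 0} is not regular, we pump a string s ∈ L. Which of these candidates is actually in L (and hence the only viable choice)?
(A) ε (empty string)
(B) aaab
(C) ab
(B) aaab

The pumping lemma is applied to a string s that lies in L, so first check membership of each option:
- (A) ε = a^0 b^0 has n = m = 0, so it is not in L ✗
- (B) aaab = a^3 b^1 with 3 ≠ 1, so it is in L ✓
- (C) ab = a^1 b^1 has n = m = 1, so it is not in L ✗

Only (B) aaab is in L, so it is the only candidate that could play the role of s.
(In a complete proof one picks s in terms of the pumping length p so that |s| ≥ p is guaranteed; a fixed string like aaab illustrates the shape of such an s.)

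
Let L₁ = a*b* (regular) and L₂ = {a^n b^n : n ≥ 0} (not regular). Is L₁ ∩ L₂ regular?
No — L₁ ∩ L₂ is not regular.

Every string a^n b^n already lies in a*b*, so L₁ ∩ L₂ = {a^n b^n : n ≥ 0} = L₂ itself, which is the standard non-regular language (pump s = a^p b^p).

Note that the bare facts "L₁ regular, L₂ non-regular" do not settle the question by themselves: the closure of regular languages under ∪, ∩, complement and difference applies only when BOTH operands are regular. With a non-regular operand the result can come out regular or non-regular depending on the specific languages, so one has to work out L₁ ∩ L₂ for this particular pair, as above.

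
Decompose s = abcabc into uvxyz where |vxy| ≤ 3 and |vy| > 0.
u='ab', v='c', x='a', y='b', z='c'

For s = abcabc with pumping length p = 3:

One valid decomposition:
- u = 'ab'
- v = 'c'
- x = 'a'
- y = 'b'
- z = 'c'

Verification:
- uvxyz = 'ab' + 'c' + 'a' + 'b' + 'c' = abcabc ✓
- |vxy| = |'cab'| = 3 ≤ 3 ✓
- |vy| = |'cb'| = 2 > 0 ✓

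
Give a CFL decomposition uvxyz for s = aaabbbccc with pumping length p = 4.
u='aa', v='a', x='bb', y='b', z='ccc'

For s = aaabbbccc with pumping length p = 4:

One valid decomposition:
- u = 'aa'
- v = 'a'
- x = 'bb'
- y = 'b'
- z = 'ccc'

Verification:
- uvxyz = 'aa' + 'a' + 'bb' + 'b' + 'ccc' = aaabbbccc ✓
- |vxy| = |'abbb'| = 4 ≤ 4 ✓
- |vy| = |'ab'| = 2 > 0 ✓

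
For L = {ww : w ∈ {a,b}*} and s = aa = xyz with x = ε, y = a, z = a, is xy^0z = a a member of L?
No

xy⁰z = ε · ε · a = a.
a has odd length 1, so it cannot be written as ww and is not in L.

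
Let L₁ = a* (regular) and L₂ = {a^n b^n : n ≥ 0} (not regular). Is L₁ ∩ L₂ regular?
Yes — L₁ ∩ L₂ is regular.

A string of a* contains no b's, and the only string of {a^n b^n} with no b's is ε (n = 0). So L₁ ∩ L₂ = {ε}, a finite language, which is regular.

Note that the bare facts "L₁ regular, L₂ non-regular" do not settle the question by themselves: the closure of regular languages under ∪, ∩, complement and difference applies only when BOTH operands are regular. With a non-regular operand the result can come out regular or non-regular depending on the specific languages, so one has to work out L₁ ∩ L₂ for this particular pair, as above.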